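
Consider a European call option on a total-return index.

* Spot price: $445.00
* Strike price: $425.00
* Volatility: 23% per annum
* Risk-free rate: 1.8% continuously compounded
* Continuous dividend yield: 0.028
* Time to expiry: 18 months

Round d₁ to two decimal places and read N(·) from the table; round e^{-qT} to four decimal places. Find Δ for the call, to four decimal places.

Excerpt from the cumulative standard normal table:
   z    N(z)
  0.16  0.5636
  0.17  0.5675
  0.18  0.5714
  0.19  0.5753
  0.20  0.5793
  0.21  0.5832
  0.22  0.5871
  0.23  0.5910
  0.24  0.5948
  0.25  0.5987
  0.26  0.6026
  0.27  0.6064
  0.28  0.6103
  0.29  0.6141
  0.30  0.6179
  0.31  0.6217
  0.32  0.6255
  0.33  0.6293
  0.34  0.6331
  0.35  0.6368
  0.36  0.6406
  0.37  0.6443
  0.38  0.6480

T = 1.5;  σ√T = 0.2817
d₁ = [ln(445/425) + (0.018 − 0.028 + 0.23²/2)·1.5] / 0.2817 = [0.0460 + 0.0247] / 0.2817 = 0.2508 → 0.25
N(d₁) = N(0.25) = 0.5987
Δ_call = exp(−qT)·N(d₁) = 0.9589·0.5987 = 0.5741

0.5741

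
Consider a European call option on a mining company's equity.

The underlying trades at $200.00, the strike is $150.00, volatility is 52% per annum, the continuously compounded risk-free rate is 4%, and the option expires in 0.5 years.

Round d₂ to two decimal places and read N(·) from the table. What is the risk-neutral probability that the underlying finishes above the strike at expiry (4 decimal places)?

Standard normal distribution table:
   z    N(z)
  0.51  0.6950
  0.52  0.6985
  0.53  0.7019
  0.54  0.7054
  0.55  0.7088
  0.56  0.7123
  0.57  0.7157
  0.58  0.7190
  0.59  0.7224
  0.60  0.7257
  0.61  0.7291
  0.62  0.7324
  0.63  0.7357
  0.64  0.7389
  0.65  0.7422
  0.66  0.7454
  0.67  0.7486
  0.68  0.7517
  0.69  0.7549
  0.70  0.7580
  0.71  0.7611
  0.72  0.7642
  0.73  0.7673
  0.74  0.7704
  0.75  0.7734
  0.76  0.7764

0.7422

T = 0.5;  σ√T = 0.3677
d₁ = [ln(200/150) + (0.04 + 0.52²/2)·0.5] / 0.3677 = [0.2877 + 0.0876] / 0.3677 = 1.0206 which rounds to 1.02
d₂ = d₁ − σ√T = 1.0206 − 0.3677 = 0.6529 which rounds to 0.65
Pr(exercise) under Q = N(d₂) = 0.7422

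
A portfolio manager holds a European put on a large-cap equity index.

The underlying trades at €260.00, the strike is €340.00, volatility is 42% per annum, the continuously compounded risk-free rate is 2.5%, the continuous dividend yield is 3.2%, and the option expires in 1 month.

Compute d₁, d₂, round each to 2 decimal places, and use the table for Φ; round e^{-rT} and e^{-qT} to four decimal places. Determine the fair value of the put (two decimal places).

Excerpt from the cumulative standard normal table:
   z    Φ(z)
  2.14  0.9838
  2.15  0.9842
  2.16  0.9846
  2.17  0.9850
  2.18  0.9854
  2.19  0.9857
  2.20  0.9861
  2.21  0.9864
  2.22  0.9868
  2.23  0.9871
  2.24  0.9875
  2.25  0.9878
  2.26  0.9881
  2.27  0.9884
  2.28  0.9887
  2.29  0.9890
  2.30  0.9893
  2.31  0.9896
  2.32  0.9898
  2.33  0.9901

T = 0.08333;  σ√T = 0.1212
d₁ = [ln(260/340) + (0.025 − 0.032 + 0.42²/2)·0.08333] / 0.1212 = [-0.2683 + 0.0068] / 0.1212 = -2.1568 which rounds to -2.16
d₂ = d₁ − σ√T = -2.1568 − 0.1212 = -2.2780 which rounds to -2.28
e^(−qT) = e^(−0.032·0.08333) = 0.9973;  e^(−rT) = e^(−0.025·0.08333) = 0.9979
P = 340·0.9979·N(2.28) − 260·0.9973·N(2.16) = 340·0.9979·0.9887 − 260·0.9973·0.9846 = 335.4521 − 255.3048 = 80.1473

€80.15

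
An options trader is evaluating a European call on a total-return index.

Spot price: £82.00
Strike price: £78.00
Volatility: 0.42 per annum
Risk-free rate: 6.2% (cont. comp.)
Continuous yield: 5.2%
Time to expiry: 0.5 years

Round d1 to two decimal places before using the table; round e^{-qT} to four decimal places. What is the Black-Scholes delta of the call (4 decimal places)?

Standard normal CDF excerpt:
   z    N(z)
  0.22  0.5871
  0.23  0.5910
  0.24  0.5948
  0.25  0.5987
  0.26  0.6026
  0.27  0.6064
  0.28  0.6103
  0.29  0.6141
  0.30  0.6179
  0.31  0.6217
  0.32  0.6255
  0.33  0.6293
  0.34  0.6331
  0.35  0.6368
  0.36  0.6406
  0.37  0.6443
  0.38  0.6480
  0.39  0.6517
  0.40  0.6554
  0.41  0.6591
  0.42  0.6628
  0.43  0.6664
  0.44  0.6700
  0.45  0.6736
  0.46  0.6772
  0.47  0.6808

σ√T = 0.42 × 0.7071 = 0.2970
ln(S/K) + (r − q + σ²/2)T = ln(82/78) + (0.062 − 0.052 + 0.42²/2)·0.5 = 0.0500 + 0.0491 = 0.0991
d₁ = 0.0991 / 0.2970 = 0.3337 → 0.33
N(d₁) = N(0.33) = 0.6293
Δ_call = exp(−qT)·N(d₁) = 0.9743·0.6293 = 0.6131

0.6131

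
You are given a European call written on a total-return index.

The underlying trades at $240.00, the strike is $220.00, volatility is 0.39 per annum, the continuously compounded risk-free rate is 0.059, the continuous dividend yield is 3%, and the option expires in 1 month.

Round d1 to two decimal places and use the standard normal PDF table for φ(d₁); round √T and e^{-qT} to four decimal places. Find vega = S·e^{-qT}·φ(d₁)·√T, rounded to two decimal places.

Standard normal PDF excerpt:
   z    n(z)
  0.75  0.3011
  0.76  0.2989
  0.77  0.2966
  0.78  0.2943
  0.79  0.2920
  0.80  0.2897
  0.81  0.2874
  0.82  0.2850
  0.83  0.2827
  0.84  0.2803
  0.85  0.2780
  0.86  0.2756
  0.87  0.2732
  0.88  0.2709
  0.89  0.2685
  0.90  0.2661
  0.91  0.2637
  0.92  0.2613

19.21

σ√T = 0.39·√0.08333 = 0.1126
d₁ = [ln(240/220) + (0.059 − 0.03 + 0.39²/2)·0.08333] / 0.1126 = [0.0870 + 0.0088] / 0.1126 = 0.8506 which rounds to 0.85
√T = √0.08333 = 0.2887
φ(d₁) = φ(0.85) = 0.2780
exp(−qT) = exp(−0.03·0.08333) = 0.9975
vega = S·exp(−qT)·φ(d₁)·√T = 240·0.9975·0.2780·0.2887 = 19.2139
(Vega is the same for a European call and put with the same parameters.)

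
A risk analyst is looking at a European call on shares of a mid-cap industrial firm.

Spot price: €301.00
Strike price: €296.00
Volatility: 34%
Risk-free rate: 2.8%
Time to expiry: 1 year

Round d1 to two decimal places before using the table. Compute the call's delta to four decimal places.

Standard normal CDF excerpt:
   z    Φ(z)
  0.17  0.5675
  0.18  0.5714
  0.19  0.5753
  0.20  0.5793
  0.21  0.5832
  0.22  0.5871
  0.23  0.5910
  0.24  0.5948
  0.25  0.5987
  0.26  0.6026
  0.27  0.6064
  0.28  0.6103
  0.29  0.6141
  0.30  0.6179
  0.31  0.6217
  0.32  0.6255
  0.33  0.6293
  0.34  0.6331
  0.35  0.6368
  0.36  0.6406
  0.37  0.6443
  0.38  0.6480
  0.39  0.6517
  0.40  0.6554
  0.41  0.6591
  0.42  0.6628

σ√T = 0.34 × 1.0000 = 0.3400
d₁ = [ln(301/296) + (0.028 + 0.34²/2)·1] / 0.3400 = [0.0168 + 0.0858] / 0.3400 = 0.3016 ⇒ 0.30
N(d₁) = N(0.30) = 0.6179
Δ_call = N(d₁) = 0.6179

0.6179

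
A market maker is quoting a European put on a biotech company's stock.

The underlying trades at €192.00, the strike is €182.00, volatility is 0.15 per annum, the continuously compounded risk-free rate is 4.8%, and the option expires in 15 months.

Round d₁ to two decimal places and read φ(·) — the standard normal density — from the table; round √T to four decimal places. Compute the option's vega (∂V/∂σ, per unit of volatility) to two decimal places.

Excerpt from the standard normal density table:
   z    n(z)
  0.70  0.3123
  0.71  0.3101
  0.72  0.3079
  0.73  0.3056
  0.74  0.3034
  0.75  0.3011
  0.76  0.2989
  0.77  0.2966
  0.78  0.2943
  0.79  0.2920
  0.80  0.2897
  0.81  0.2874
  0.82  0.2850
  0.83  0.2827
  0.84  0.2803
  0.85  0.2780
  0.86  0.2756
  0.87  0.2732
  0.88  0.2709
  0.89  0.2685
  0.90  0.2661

64.16

σ√T = 0.15·√1.25 = 0.1677
ln(S/K) + (r + σ²/2)T = ln(192/182) + (0.048 + 0.15²/2)·1.25 = 0.0535 + 0.0741 = 0.1276
d₁ = 0.1276 / 0.1677 = 0.7606 ≈ 0.76
√T = √1.25 = 1.1180
φ(d₁) = φ(0.76) = 0.2989
vega = S·φ(d₁)·√T = 192·0.2989·1.1180 = 64.1607
(The call has the same vega.)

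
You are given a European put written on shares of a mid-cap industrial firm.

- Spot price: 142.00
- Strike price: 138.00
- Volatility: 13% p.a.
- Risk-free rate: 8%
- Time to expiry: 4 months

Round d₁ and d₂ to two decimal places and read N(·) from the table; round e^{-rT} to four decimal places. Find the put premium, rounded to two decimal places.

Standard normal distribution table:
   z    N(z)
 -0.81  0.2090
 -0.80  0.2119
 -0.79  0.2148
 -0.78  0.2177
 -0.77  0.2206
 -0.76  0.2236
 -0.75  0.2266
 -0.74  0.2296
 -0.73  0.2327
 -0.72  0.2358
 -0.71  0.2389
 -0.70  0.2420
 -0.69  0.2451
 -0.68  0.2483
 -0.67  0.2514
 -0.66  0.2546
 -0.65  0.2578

σ√T = 0.13·√0.3333 = 0.0751
d₁ = [ln(142/138) + (0.08 + 0.13²/2)·0.3333] / 0.0751 = [0.0286 + 0.0295] / 0.0751 = 0.7735 which rounds to 0.77
d₂ = d₁ − σ√T = 0.7735 − 0.0751 = 0.6985 which rounds to 0.70
e^(−rT) = e^(−0.08·0.3333) = 0.9737
N(−d₂) = N(-0.70) = 0.2420;  N(−d₁) = N(-0.77) = 0.2206
P = 138·0.9737·0.2420 − 142·0.2206 = 32.5177 − 31.3252 = 1.1925

1.19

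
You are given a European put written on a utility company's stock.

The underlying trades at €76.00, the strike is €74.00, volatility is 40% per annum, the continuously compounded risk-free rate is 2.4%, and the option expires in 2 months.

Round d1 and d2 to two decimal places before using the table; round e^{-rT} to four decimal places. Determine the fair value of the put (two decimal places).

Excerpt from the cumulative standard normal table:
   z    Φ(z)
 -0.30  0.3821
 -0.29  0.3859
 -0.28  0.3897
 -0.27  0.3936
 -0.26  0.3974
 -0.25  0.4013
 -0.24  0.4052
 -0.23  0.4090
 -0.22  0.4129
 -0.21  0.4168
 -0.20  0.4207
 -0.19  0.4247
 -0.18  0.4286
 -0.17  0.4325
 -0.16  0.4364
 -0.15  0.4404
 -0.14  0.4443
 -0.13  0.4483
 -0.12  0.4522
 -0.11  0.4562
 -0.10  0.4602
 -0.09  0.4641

σ√T = 0.4 × 0.4082 = 0.1633
ln(S/K) + (r + σ²/2)T = ln(76/74) + (0.024 + 0.4²/2)·0.1667 = 0.0267 + 0.0173 = 0.0440
d₁ = 0.0440 / 0.1633 = 0.2695 ≈ 0.27
d₂ = d₁ − σ√T = 0.2695 − 0.1633 = 0.1062 ≈ 0.11
exp(−rT) = exp(−0.024·0.1667) = 0.9960
N(−d₂) = N(-0.11) = 0.4562;  N(−d₁) = N(-0.27) = 0.3936
P = 74·0.9960·0.4562 − 76·0.3936 = 33.6238 − 29.9136 = 3.7102

€3.71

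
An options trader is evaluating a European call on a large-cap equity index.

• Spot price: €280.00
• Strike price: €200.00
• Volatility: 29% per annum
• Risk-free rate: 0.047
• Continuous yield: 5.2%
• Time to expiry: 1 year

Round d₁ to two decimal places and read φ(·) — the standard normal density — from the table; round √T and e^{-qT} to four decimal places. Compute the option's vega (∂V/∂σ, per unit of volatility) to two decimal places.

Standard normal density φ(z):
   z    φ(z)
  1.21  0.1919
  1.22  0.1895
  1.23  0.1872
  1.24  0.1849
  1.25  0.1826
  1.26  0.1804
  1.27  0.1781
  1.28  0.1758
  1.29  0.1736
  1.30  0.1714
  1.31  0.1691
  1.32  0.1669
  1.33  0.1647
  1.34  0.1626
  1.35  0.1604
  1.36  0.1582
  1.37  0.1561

T = 1;  σ√T = 0.2900
d₁ = [ln(280/200) + (0.047 − 0.052 + 0.29²/2)·1] / 0.2900 = [0.3365 + 0.0370] / 0.2900 = 1.2880 → 1.29
√T = √1 = 1.0000
φ(d₁) = φ(1.29) = 0.1736
exp(−qT) = exp(−0.052·1) = 0.9493
vega = S·exp(−qT)·φ(d₁)·√T = 280·0.9493·0.1736·1.0000 = 46.1436

46.14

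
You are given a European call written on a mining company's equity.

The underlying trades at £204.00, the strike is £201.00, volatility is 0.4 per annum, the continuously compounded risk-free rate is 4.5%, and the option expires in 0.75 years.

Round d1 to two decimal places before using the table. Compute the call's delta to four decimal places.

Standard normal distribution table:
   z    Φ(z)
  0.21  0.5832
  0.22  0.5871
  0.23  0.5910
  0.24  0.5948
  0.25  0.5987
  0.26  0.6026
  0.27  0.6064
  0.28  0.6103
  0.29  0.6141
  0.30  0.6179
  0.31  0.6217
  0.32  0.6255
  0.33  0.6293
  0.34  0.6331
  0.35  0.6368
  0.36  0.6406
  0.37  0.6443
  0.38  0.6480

0.6217

T = 0.75;  σ√T = 0.3464
d₁ = [ln(204/201) + (0.045 + ½·0.4²)·0.75] / (σ√T) = (0.0148 + 0.0938) / 0.3464 = 0.3134 ≈ 0.31
N(d₁) = N(0.31) = 0.6217
Δ_call = N(d₁) = 0.6217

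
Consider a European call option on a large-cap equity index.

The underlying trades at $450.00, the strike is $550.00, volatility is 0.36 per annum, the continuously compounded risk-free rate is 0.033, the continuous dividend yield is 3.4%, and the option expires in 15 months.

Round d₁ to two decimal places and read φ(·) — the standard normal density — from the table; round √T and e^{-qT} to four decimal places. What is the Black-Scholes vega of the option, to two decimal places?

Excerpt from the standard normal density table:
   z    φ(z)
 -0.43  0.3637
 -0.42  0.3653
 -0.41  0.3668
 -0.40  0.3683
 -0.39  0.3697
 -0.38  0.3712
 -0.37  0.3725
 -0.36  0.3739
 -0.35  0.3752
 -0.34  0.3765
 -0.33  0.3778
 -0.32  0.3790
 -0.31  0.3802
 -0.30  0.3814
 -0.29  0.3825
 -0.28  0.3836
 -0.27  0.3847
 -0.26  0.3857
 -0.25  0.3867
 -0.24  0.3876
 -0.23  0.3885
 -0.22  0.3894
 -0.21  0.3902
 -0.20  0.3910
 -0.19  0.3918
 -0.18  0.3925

183.90

σ√T = 0.36·√1.25 = 0.4025
d₁ = [ln(450/550) + (0.033 − 0.034 + 0.36²/2)·1.25] / 0.4025 = [-0.2007 + 0.0797] / 0.4025 = -0.3004 ≈ -0.30
√T = √1.25 = 1.1180
φ(d₁) = φ(-0.30) = 0.3814
e^(−qT) = e^(−0.034·1.25) = 0.9584
vega = S·e^(−qT)·φ(d₁)·√T = 450·0.9584·0.3814·1.1180 = 183.9000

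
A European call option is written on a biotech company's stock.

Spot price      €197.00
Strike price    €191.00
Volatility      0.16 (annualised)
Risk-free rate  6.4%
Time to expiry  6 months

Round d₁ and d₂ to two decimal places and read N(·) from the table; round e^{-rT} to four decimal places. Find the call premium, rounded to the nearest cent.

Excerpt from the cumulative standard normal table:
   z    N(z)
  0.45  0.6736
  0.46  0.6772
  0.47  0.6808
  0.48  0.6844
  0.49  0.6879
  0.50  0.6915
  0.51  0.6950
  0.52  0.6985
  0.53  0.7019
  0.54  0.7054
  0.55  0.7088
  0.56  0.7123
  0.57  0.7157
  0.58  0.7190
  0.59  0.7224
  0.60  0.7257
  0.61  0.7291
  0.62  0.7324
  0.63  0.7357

€15.72

σ√T = 0.16 × 0.7071 = 0.1131
d₁ = [ln(197/191) + (0.064 + 0.16²/2)·0.5] / 0.1131 = [0.0309 + 0.0384] / 0.1131 = 0.6128 → 0.61
d₂ = d₁ − σ√T = 0.6128 − 0.1131 = 0.4997 → 0.50
e^(−rT) = e^(−0.064·0.5) = 0.9685
C = 197·N(0.61) − 191·0.9685·N(0.50) = 197·0.7291 − 191·0.9685·0.6915 = 143.6327 − 127.9161 = 15.7166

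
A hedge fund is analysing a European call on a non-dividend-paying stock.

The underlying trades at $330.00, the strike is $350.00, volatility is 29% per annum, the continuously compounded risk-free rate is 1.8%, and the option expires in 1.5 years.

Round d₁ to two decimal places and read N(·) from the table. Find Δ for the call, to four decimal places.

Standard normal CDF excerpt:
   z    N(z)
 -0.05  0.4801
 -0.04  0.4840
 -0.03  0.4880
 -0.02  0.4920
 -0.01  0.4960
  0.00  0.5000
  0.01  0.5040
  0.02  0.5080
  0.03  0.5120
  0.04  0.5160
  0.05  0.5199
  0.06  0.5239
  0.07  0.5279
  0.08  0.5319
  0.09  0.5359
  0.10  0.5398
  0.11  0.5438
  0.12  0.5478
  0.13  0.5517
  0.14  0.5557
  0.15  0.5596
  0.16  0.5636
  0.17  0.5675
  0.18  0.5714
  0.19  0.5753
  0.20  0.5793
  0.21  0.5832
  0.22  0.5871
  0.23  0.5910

T = 1.5;  σ√T = 0.3552
d₁ = [ln(330/350) + (0.018 + 0.29²/2)·1.5] / 0.3552 = [-0.0588 + 0.0901] / 0.3552 = 0.0879 → 0.09
N(d₁) = N(0.09) = 0.5359
Δ_call = N(d₁) = 0.5359

0.5359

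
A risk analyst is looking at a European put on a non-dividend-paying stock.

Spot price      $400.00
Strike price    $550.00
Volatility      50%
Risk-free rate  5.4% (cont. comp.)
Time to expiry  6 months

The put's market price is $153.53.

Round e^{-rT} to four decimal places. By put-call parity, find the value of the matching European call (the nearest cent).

exp(−rT) = exp(−0.054·0.5) = 0.9734
Put-call parity: C − P = S − K·e^(−rT) = 400 − 550·0.9734 = 400 − 535.3700 = -135.3700
C = P + (C − P) = 153.53 + (-135.3700) = 18.1600

$18.16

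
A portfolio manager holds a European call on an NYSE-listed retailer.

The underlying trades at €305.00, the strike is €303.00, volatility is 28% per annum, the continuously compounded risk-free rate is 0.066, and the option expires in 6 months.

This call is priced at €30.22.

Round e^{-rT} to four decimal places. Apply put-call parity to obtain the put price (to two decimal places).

€18.37

e^(−rT) = e^(−0.066·0.5) = 0.9675
Put-call parity: C − P = S − K·e^(−rT) = 305 − 303·0.9675 = 305 − 293.1525 = 11.8475
P = C − (C − P) = 30.22 − (11.8475) = 18.3725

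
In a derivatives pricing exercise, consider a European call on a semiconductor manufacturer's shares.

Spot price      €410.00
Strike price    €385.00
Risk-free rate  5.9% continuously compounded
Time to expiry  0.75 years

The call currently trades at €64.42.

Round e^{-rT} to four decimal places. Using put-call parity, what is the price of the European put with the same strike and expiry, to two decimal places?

€22.75

e^(−rT) = e^(−0.059·0.75) = 0.9567
Put-call parity: C − P = S − K·e^(−rT) = 410 − 385·0.9567 = 410 − 368.3295 = 41.6705
P = C − (C − P) = 64.42 − (41.6705) = 22.7495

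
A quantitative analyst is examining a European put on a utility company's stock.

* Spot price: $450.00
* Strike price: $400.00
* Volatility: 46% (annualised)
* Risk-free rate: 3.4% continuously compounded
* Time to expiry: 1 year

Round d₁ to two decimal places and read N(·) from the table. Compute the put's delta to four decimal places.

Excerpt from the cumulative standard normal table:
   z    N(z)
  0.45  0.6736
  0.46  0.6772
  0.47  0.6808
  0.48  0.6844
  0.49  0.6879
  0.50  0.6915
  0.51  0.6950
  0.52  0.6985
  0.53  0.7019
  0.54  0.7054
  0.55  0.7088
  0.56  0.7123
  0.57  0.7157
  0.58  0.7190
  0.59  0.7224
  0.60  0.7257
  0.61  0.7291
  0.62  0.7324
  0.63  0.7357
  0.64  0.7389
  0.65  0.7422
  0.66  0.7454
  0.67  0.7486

σ√T = 0.46·√1 = 0.4600
d₁ = [ln(450/400) + (0.034 + ½·0.46²)·1] / (σ√T) = (0.1178 + 0.1398) / 0.4600 = 0.5600 ≈ 0.56
N(d₁) = N(0.56) = 0.7123
Δ_put = N(d₁) − 1 = 0.7123 − 1 = -0.2877

-0.2877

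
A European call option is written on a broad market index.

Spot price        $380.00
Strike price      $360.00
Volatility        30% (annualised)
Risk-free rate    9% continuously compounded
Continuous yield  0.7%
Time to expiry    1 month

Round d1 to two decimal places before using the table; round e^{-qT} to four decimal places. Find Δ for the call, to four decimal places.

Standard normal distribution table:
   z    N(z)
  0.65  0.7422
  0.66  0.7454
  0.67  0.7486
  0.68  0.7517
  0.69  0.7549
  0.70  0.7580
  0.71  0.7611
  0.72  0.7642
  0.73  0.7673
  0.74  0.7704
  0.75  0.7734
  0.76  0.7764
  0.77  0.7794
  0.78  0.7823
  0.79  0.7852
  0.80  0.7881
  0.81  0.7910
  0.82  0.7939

σ√T = 0.3·√0.08333 = 0.0866
d₁ = [ln(380/360) + (0.09 − 0.007 + 0.3²/2)·0.08333] / 0.0866 = [0.0541 + 0.0107] / 0.0866 = 0.7475 → 0.75
N(d₁) = N(0.75) = 0.7734
Δ_call = exp(−qT)·N(d₁) = 0.9994·0.7734 = 0.7729

0.7729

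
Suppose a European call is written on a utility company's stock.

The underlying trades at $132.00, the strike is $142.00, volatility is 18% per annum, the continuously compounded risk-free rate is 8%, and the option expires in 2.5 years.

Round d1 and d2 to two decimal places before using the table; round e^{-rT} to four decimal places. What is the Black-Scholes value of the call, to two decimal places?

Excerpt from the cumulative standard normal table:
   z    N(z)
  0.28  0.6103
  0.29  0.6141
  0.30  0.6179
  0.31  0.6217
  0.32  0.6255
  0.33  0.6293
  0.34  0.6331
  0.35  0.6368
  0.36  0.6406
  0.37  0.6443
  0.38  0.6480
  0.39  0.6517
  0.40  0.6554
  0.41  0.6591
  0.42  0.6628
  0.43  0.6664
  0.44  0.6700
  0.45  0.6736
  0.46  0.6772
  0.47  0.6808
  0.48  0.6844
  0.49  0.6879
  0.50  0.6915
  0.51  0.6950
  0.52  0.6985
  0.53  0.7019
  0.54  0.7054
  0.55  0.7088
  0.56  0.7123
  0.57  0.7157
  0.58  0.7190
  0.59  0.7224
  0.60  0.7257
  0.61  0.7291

$23.52

σ√T = 0.18 × 1.5811 = 0.2846
d₁ = [ln(132/142) + (0.08 + ½·0.18²)·2.5] / (σ√T) = (-0.0730 + 0.2405) / 0.2846 = 0.5884 which rounds to 0.59
d₂ = 0.5884 − 0.2846 = 0.3038 which rounds to 0.30
exp(−rT) = exp(−0.08·2.5) = 0.8187
N(d₁) = N(0.59) = 0.7224;  N(d₂) = N(0.30) = 0.6179
C = 132·0.7224 − 142·0.8187·0.6179 = 95.3568 − 71.8342 = 23.5226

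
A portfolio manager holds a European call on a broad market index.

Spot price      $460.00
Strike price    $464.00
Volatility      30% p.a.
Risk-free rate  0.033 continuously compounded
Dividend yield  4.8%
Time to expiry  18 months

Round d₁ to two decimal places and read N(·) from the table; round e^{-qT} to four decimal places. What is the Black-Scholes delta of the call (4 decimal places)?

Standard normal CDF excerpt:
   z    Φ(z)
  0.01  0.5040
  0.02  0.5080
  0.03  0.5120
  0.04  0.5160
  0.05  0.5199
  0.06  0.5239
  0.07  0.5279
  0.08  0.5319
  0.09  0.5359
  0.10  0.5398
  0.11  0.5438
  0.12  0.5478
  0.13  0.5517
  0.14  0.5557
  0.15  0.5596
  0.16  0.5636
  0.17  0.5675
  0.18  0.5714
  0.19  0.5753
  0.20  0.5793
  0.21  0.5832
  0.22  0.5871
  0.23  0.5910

0.5023

T = 1.5;  σ√T = 0.3674
d₁ = [ln(460/464) + (0.033 − 0.048 + 0.3²/2)·1.5] / 0.3674 = [-0.0087 + 0.0450] / 0.3674 = 0.0989 ⇒ 0.10
N(d₁) = N(0.10) = 0.5398
Δ_call = e^(−qT)·N(d₁) = 0.9305·0.5398 = 0.5023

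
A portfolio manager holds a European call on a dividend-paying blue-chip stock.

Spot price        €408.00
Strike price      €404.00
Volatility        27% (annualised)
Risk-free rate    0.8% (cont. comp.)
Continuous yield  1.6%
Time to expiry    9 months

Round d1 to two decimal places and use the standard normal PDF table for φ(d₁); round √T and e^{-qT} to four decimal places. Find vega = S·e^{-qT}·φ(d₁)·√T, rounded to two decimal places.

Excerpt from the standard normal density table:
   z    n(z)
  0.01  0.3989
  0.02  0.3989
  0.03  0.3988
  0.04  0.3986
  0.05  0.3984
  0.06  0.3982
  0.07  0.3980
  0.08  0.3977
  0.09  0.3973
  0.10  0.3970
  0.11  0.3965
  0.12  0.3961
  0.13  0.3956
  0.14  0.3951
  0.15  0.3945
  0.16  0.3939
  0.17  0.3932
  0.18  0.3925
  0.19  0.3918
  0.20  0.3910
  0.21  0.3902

σ√T = 0.27·√0.75 = 0.2338
d₁ = [ln(408/404) + (0.008 − 0.016 + 0.27²/2)·0.75] / 0.2338 = [0.0099 + 0.0213] / 0.2338 = 0.1334 → 0.13
√T = √0.75 = 0.8660
φ(d₁) = φ(0.13) = 0.3956
e^(−qT) = e^(−0.016·0.75) = 0.9881
vega = S·e^(−qT)·φ(d₁)·√T = 408·0.9881·0.3956·0.8660 = 138.1132

138.11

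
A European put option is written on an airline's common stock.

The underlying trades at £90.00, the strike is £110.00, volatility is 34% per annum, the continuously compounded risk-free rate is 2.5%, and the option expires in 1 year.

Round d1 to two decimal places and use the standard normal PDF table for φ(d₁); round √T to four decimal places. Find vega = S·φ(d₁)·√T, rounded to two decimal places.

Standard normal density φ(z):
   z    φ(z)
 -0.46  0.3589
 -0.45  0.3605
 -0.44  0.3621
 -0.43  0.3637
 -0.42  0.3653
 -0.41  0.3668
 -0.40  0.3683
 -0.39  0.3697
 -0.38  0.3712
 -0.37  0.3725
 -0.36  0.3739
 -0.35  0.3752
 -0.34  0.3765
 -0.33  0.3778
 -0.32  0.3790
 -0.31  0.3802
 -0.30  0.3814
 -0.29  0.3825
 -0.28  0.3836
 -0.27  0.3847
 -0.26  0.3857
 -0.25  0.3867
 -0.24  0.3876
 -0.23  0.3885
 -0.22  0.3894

33.77

σ√T = 0.34·√1 = 0.3400
d₁ = [ln(90/110) + (0.025 + ½·0.34²)·1] / (σ√T) = (-0.2007 + 0.0828) / 0.3400 = -0.3467 → -0.35
√T = √1 = 1.0000
φ(d₁) = φ(-0.35) = 0.3752
vega = S·φ(d₁)·√T = 90·0.3752·1.0000 = 33.7680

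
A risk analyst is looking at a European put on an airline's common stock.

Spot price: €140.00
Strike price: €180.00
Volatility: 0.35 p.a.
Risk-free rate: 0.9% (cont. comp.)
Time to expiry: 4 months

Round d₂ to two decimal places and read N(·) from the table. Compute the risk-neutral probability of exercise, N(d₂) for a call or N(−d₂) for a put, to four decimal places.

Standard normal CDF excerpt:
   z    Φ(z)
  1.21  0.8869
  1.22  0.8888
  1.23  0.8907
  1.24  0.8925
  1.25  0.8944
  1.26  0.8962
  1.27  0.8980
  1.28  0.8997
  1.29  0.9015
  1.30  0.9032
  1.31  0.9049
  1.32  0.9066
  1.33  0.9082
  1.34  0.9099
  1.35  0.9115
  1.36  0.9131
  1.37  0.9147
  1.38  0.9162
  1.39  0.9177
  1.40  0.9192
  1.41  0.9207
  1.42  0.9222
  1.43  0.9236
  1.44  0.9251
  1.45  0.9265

0.9082

σ√T = 0.35·√0.3333 = 0.2021
d₁ = [ln(140/180) + (0.009 + ½·0.35²)·0.3333] / (σ√T) = (-0.2513 + 0.0234) / 0.2021 = -1.1278 → -1.13
d₂ = -1.1278 − 0.2021 = -1.3299 → -1.33
Pr(exercise) under Q = N(−d₂) = N(1.33) = 0.9082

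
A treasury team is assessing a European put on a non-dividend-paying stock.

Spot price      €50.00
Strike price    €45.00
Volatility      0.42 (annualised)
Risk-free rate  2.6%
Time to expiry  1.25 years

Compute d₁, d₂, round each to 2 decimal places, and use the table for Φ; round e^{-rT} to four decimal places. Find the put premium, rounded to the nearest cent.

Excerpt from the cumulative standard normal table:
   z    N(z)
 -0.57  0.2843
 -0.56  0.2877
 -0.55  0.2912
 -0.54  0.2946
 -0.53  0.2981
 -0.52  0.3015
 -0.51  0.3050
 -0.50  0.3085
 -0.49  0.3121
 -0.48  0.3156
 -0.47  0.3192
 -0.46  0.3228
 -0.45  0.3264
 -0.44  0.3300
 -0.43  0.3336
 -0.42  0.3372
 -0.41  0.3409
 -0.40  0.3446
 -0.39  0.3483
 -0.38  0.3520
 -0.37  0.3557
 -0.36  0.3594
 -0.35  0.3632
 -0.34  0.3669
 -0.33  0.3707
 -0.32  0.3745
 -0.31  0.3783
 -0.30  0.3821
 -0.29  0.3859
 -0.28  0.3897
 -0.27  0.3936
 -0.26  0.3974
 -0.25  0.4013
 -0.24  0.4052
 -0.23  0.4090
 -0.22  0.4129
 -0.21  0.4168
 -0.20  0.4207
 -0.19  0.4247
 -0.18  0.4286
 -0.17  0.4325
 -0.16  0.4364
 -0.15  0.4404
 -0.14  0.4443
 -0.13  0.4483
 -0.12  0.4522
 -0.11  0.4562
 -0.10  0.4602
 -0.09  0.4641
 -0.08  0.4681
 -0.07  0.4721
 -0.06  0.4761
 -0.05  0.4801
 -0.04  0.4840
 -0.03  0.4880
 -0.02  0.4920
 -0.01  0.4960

σ√T = 0.42·√1.25 = 0.4696
d₁ = [ln(50/45) + (0.026 + 0.42²/2)·1.25] / 0.4696 = [0.1054 + 0.1427] / 0.4696 = 0.5284 ≈ 0.53
d₂ = d₁ − σ√T = 0.5284 − 0.4696 = 0.0588 ≈ 0.06
e^(−rT) = e^(−0.026·1.25) = 0.9680
P = 45·0.9680·N(-0.06) − 50·N(-0.53) = 45·0.9680·0.4761 − 50·0.2981 = 20.7389 − 14.9050 = 5.8339

€5.83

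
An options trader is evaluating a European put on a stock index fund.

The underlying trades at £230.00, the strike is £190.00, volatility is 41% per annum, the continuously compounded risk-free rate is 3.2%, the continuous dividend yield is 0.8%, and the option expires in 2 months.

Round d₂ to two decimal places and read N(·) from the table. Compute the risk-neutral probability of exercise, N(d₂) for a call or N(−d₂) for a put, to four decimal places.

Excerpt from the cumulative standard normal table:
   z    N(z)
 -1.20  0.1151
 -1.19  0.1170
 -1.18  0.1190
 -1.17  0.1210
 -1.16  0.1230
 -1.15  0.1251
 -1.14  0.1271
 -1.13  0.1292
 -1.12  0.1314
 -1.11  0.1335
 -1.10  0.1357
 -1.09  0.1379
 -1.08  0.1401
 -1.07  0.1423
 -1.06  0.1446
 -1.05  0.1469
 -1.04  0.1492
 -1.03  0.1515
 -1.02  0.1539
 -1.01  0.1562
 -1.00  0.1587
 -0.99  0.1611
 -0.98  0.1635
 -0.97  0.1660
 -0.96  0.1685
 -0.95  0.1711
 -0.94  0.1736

0.1401

T = 0.1667;  σ√T = 0.1674
d₁ = [ln(230/190) + (0.032 − 0.008 + ½·0.41²)·0.1667] / (σ√T) = (0.1911 + 0.0180) / 0.1674 = 1.2490 ≈ 1.25
d₂ = 1.2490 − 0.1674 = 1.0816 ≈ 1.08
Pr(exercise) under Q = N(−d₂) = N(-1.08) = 0.1401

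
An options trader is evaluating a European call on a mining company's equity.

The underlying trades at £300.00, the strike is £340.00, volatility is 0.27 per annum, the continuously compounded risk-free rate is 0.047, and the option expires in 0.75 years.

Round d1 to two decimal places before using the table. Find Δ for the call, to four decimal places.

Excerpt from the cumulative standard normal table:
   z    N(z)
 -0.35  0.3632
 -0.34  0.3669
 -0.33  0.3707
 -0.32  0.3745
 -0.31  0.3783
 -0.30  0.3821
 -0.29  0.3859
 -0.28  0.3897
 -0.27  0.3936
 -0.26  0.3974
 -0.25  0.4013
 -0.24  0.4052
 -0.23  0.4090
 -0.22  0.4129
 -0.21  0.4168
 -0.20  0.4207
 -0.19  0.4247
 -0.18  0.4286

σ√T = 0.27 × 0.8660 = 0.2338
d₁ = [ln(300/340) + (0.047 + ½·0.27²)·0.75] / (σ√T) = (-0.1252 + 0.0626) / 0.2338 = -0.2676 ≈ -0.27
N(d₁) = N(-0.27) = 0.3936
Δ_call = N(d₁) = 0.3936

0.3936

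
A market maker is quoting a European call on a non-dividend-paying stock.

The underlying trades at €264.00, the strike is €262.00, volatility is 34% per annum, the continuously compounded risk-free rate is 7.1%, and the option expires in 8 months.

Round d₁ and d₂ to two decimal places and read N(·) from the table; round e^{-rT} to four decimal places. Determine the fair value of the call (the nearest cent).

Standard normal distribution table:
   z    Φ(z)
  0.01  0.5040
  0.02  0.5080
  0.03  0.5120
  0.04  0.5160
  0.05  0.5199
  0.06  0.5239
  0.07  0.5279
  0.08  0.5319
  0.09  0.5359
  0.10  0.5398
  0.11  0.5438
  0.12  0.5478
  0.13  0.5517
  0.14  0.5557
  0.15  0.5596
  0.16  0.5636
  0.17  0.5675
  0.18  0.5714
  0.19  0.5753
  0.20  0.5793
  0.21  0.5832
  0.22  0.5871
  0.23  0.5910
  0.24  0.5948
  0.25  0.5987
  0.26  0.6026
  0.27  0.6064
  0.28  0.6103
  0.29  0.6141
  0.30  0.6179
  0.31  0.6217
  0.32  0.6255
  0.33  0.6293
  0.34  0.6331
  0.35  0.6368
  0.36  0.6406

€36.22

T = 0.6667;  σ√T = 0.2776
d₁ = [ln(264/262) + (0.071 + 0.34²/2)·0.6667] / 0.2776 = [0.0076 + 0.0859] / 0.2776 = 0.3367 which rounds to 0.34
d₂ = d₁ − σ√T = 0.3367 − 0.2776 = 0.0591 which rounds to 0.06
e^(−rT) = e^(−0.071·0.6667) = 0.9538
N(d₁) = N(0.34) = 0.6331;  N(d₂) = N(0.06) = 0.5239
C = 264·0.6331 − 262·0.9538·0.5239 = 167.1384 − 130.9203 = 36.2181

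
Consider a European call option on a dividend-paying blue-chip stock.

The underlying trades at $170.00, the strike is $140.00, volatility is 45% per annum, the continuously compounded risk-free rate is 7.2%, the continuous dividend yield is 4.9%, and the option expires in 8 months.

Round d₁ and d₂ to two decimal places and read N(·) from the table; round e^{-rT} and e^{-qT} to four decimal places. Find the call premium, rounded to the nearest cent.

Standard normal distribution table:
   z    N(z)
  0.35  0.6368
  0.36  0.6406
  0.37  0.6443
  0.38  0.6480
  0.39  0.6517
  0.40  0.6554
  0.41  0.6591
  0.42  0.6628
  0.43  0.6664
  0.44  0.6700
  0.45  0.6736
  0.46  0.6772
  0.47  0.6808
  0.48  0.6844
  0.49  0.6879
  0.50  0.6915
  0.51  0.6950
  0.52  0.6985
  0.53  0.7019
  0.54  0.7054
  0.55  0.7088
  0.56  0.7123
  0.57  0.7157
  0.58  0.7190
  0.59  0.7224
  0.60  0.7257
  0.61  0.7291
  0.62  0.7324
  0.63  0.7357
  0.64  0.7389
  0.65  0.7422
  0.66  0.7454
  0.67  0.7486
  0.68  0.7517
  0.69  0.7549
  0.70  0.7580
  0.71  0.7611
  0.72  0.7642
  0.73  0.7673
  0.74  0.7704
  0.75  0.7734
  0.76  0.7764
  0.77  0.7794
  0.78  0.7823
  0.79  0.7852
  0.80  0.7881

$40.30

σ√T = 0.45·√0.6667 = 0.3674
d₁ = [ln(170/140) + (0.072 − 0.049 + 0.45²/2)·0.6667] / 0.3674 = [0.1942 + 0.0828] / 0.3674 = 0.7539 → 0.75
d₂ = d₁ − σ√T = 0.7539 − 0.3674 = 0.3864 → 0.39
exp(−qT) = exp(−0.049·0.6667) = 0.9679;  exp(−rT) = exp(−0.072·0.6667) = 0.9531
N(d₁) = N(0.75) = 0.7734;  N(d₂) = N(0.39) = 0.6517
C = 170·0.9679·0.7734 − 140·0.9531·0.6517 = 127.2576 − 86.9589 = 40.2986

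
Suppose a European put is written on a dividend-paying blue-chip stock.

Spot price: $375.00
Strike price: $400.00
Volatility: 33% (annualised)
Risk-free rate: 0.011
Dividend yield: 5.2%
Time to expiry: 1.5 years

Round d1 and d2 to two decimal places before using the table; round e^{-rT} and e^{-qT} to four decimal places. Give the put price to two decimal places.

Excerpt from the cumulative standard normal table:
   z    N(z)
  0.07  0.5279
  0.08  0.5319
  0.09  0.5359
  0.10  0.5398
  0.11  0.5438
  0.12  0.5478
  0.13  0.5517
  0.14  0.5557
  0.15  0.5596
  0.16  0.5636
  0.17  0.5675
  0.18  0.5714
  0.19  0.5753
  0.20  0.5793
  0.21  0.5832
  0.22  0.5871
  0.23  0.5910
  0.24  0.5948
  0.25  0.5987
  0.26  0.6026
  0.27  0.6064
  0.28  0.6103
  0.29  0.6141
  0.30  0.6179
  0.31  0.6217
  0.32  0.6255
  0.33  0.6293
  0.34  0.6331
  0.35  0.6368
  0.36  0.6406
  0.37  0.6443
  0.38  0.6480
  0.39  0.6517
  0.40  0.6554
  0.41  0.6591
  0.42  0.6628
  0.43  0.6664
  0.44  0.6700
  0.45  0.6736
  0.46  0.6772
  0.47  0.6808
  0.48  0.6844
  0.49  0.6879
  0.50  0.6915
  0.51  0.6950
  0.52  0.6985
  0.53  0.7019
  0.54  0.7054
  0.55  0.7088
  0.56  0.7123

$84.81

T = 1.5;  σ√T = 0.4042
d₁ = [ln(375/400) + (0.011 − 0.052 + ½·0.33²)·1.5] / (σ√T) = (-0.0645 + 0.0202) / 0.4042 = -0.1098 → -0.11
d₂ = -0.1098 − 0.4042 = -0.5139 → -0.51
exp(−qT) = exp(−0.052·1.5) = 0.9250;  exp(−rT) = exp(−0.011·1.5) = 0.9836
N(−d₂) = N(0.51) = 0.6950;  N(−d₁) = N(0.11) = 0.5438
P = 400·0.9836·0.6950 − 375·0.9250·0.5438 = 273.4408 − 188.6306 = 84.8102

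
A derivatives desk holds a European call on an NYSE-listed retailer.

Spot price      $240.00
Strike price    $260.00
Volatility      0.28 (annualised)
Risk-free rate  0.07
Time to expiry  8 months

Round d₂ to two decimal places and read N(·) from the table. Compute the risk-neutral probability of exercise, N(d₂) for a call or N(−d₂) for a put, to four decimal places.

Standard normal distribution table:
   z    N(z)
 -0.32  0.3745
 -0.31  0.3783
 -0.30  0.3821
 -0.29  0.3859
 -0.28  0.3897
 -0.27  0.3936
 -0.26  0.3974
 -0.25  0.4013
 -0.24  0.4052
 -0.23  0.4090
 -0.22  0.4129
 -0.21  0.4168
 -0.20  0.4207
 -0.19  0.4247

0.3974

T = 0.6667;  σ√T = 0.2286
d₁ = [ln(240/260) + (0.07 + 0.28²/2)·0.6667] / 0.2286 = [-0.0800 + 0.0728] / 0.2286 = -0.0317 ≈ -0.03
d₂ = d₁ − σ√T = -0.0317 − 0.2286 = -0.2603 ≈ -0.26
Risk-neutral Pr[S_T > K] = N(d₂) = N(-0.26) = 0.3974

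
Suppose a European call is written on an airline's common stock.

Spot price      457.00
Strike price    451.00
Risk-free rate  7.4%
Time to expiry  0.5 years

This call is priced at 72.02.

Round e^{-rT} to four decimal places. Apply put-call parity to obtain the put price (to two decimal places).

49.65

e^(−rT) = e^(−0.074·0.5) = 0.9637
Put-call parity: C − P = S − K·e^(−rT) = 457 − 451·0.9637 = 457 − 434.6287 = 22.3713
P = C − (C − P) = 72.02 − (22.3713) = 49.6487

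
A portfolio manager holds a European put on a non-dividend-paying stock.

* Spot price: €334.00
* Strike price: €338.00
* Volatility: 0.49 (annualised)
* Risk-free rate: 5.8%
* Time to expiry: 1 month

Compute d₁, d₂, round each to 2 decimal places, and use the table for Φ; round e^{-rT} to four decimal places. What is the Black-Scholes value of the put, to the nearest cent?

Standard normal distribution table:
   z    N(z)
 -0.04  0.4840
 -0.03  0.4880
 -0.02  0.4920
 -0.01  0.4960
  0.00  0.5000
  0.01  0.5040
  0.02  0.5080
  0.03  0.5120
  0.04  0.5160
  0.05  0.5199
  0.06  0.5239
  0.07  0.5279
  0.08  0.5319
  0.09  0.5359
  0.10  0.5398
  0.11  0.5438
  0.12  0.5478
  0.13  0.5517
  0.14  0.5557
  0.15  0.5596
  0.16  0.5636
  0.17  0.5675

€19.94

T = 0.08333;  σ√T = 0.1415
d₁ = [ln(334/338) + (0.058 + 0.49²/2)·0.08333] / 0.1415 = [-0.0119 + 0.0148] / 0.1415 = 0.0207 which rounds to 0.02
d₂ = d₁ − σ√T = 0.0207 − 0.1415 = -0.1207 which rounds to -0.12
exp(−rT) = exp(−0.058·0.08333) = 0.9952
P = 338·0.9952·N(0.12) − 334·N(-0.02) = 338·0.9952·0.5478 − 334·0.4920 = 184.2676 − 164.3280 = 19.9396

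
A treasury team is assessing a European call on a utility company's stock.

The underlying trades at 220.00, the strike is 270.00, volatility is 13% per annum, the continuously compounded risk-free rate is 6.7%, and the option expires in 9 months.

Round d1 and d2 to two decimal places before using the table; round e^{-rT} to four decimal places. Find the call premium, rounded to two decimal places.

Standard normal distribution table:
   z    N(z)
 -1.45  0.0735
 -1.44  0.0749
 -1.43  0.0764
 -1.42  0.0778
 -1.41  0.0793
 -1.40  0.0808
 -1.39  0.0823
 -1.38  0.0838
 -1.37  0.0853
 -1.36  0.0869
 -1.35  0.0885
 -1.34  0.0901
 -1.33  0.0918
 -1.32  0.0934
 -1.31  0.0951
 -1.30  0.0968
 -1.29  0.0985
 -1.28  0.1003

T = 0.75;  σ√T = 0.1126
d₁ = [ln(220/270) + (0.067 + 0.13²/2)·0.75] / 0.1126 = [-0.2048 + 0.0566] / 0.1126 = -1.3164 ⇒ -1.32
d₂ = d₁ − σ√T = -1.3164 − 0.1126 = -1.4290 ⇒ -1.43
e^(−rT) = e^(−0.067·0.75) = 0.9510
C = 220·N(-1.32) − 270·0.9510·N(-1.43) = 220·0.0934 − 270·0.9510·0.0764 = 20.5480 − 19.6172 = 0.9308

0.93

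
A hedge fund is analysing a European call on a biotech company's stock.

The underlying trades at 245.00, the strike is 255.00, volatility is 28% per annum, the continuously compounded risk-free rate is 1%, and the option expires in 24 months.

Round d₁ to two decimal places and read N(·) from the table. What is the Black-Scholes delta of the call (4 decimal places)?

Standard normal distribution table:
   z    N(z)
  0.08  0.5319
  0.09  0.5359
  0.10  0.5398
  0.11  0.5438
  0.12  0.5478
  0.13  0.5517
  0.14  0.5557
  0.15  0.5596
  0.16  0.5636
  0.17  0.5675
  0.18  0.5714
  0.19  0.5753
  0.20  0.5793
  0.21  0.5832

T = 2;  σ√T = 0.3960
d₁ = [ln(245/255) + (0.01 + 0.28²/2)·2] / 0.3960 = [-0.0400 + 0.0984] / 0.3960 = 0.1475 → 0.15
N(d₁) = N(0.15) = 0.5596
Δ_call = N(d₁) = 0.5596

0.5596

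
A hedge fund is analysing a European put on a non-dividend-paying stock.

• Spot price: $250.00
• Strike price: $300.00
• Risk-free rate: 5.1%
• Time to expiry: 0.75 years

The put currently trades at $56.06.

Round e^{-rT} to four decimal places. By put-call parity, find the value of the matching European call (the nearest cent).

exp(−rT) = exp(−0.051·0.75) = 0.9625
Put-call parity: C − P = S − K·e^(−rT) = 250 − 300·0.9625 = 250 − 288.7500 = -38.7500
C = P + (C − P) = 56.06 + (-38.7500) = 17.3100

$17.31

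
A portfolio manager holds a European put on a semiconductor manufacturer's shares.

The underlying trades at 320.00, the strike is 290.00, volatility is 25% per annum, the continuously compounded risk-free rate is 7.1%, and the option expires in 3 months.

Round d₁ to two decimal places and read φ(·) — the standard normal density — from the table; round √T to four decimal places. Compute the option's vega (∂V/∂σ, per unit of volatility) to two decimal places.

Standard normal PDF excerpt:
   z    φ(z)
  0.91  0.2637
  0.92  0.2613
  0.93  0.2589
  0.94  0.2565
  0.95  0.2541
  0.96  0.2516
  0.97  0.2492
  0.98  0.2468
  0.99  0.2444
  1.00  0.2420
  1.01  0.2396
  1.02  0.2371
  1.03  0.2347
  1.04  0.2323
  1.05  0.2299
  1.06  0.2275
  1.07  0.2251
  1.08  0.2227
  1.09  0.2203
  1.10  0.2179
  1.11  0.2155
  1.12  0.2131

39.10

σ√T = 0.25·√0.25 = 0.1250
ln(S/K) + (r + σ²/2)T = ln(320/290) + (0.071 + 0.25²/2)·0.25 = 0.0984 + 0.0256 = 0.1240
d₁ = 0.1240 / 0.1250 = 0.9920 ⇒ 0.99
√T = √0.25 = 0.5000
φ(d₁) = φ(0.99) = 0.2444
vega = S·φ(d₁)·√T = 320·0.2444·0.5000 = 39.1040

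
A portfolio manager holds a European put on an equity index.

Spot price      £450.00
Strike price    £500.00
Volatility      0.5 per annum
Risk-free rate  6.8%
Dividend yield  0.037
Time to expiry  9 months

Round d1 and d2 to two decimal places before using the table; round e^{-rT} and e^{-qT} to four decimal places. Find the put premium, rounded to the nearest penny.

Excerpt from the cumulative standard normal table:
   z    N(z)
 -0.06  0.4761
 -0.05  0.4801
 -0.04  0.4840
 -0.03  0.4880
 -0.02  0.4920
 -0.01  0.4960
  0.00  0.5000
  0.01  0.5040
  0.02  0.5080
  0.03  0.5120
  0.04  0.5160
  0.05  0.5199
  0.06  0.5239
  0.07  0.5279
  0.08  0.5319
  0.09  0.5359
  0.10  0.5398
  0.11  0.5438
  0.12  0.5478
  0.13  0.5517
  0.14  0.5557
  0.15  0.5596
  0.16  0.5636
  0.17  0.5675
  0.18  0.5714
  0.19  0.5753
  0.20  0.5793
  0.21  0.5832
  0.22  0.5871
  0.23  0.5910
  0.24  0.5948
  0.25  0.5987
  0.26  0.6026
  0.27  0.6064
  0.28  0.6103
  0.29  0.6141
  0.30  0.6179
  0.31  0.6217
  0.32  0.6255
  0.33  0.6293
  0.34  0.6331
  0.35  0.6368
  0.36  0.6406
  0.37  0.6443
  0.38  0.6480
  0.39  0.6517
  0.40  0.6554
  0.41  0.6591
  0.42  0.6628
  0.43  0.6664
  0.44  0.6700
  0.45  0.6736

£99.59

T = 0.75;  σ√T = 0.4330
d₁ = [ln(450/500) + (0.068 − 0.037 + 0.5²/2)·0.75] / 0.4330 = [-0.1054 + 0.1170] / 0.4330 = 0.0269 ⇒ 0.03
d₂ = d₁ − σ√T = 0.0269 − 0.4330 = -0.4061 ⇒ -0.41
e^(−qT) = e^(−0.037·0.75) = 0.9726;  e^(−rT) = e^(−0.068·0.75) = 0.9503
N(−d₂) = N(0.41) = 0.6591;  N(−d₁) = N(-0.03) = 0.4880
P = 500·0.9503·0.6591 − 450·0.9726·0.4880 = 313.1714 − 213.5830 = 99.5884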